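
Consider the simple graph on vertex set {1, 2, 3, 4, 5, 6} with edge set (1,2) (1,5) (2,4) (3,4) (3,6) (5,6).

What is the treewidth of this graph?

A width-2 tree decomposition is:
Bags: B1 = {1, 2, 4}  B2 = {1, 4, 5}  B3 = {4, 5, 6}  B4 = {3, 4, 6}
Tree: B1–B2, B2–B3, B3–B4
Each bag holds 3 vertices, so the decomposition has width 2, which upper-bounds the treewidth. Since 4–2–1–5–6–3–4 is a cycle in G, G is not acyclic. Forests are exactly the graphs of treewidth ≤ 1, so tw(G) ≥ 2. Therefore the treewidth is 2.

2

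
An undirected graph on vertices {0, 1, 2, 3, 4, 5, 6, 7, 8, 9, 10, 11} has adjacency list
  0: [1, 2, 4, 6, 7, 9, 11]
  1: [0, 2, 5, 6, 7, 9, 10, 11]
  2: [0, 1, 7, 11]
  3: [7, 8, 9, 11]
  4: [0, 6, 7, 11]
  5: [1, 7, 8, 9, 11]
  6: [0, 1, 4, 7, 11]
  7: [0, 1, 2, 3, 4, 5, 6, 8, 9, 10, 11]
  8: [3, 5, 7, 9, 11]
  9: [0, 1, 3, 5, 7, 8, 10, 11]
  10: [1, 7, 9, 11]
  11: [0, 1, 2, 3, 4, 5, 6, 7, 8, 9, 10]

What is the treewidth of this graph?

A width-4 tree decomposition is:
Bags: B1 = {1, 5, 7, 9, 11}  B2 = {0, 1, 7, 9, 11}  B3 = {5, 7, 8, 9, 11}  B4 = {3, 7, 8, 9, 11}  B5 = {0, 1, 6, 7, 11}  B6 = {0, 1, 2, 7, 11}  B7 = {0, 4, 6, 7, 11}  B8 = {1, 7, 9, 10, 11}
Tree: B1–B2, B1–B3, B3–B4, B2–B5, B5–B6, B5–B7, B1–B8
The largest bag has 5 vertices, giving width 4; this decomposition certifies tw(G) ≤ 4. On the other hand G contains the 5-clique {3, 7, 8, 9, 11}. A clique must lie in a single bag of any decomposition, so no decomposition can have width below 4. The upper and lower bounds meet at 4, so that is the treewidth.

4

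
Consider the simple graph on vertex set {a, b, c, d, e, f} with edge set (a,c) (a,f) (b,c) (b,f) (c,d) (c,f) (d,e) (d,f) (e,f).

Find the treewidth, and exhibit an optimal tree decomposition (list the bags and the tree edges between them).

The largest bag has 3 vertices, giving width 2; this decomposition certifies tw(G) ≤ 2. On the other hand G contains the 3-clique {d, e, f}. A clique must lie in a single bag of any decomposition, so no decomposition can have width below 2. Combining the bounds, tw(G) = 2.

Treewidth 2.
Bags: B1 = {d, e, f}  B2 = {c, d, f}  B3 = {a, c, f}  B4 = {b, c, f}
Tree: B1–B2, B2–B3, B3–B4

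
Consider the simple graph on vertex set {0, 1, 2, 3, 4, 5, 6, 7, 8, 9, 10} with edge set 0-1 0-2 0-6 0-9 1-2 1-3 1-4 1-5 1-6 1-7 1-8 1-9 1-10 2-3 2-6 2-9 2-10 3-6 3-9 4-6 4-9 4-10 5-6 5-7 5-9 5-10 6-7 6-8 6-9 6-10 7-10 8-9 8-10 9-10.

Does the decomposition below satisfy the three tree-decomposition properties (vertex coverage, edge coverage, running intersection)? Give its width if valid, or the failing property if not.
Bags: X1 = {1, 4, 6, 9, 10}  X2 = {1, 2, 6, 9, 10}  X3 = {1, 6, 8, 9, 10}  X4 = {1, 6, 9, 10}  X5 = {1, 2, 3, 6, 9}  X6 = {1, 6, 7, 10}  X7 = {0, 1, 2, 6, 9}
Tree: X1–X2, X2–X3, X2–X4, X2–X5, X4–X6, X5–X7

No — vertex 5 appears in no bag.

A tree decomposition must satisfy three properties: every vertex lies in some bag; for every edge, both endpoints lie together in some bag; and for every vertex, the bags containing it form a connected subtree. Here vertex 5 appears in no bag, so the decomposition is invalid.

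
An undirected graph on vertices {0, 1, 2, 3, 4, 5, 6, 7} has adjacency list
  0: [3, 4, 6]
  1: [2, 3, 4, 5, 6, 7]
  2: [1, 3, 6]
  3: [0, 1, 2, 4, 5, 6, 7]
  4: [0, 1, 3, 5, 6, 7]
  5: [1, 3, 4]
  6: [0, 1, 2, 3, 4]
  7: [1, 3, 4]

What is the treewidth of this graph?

3

A width-3 tree decomposition is:
Bags: B1 = {1, 3, 4, 5}  B2 = {1, 3, 4, 6}  B3 = {1, 2, 3, 6}  B4 = {0, 3, 4, 6}  B5 = {1, 3, 4, 7}
Tree: B1–B2, B2–B3, B2–B4, B2–B5
Every bag has size at most 4, so the width is 4 − 1 = 3 and tw(G) ≤ 3. For the lower bound, the 4 vertices {0, 3, 4, 6} are pairwise adjacent, and any tree decomposition puts a clique entirely inside one bag — forcing width ≥ 3. Therefore the treewidth is 3.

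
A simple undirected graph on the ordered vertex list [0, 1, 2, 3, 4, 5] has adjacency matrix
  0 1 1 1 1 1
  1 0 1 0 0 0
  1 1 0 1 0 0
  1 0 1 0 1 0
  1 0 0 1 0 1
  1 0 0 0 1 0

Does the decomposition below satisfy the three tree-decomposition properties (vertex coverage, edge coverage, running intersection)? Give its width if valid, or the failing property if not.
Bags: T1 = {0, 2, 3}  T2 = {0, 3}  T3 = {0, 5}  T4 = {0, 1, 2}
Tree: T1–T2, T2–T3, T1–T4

A tree decomposition must satisfy three properties: every vertex lies in some bag; for every edge, both endpoints lie together in some bag; and for every vertex, the bags containing it form a connected subtree. Here vertex 4 appears in no bag, so the decomposition is invalid.

No — vertex 4 appears in no bag.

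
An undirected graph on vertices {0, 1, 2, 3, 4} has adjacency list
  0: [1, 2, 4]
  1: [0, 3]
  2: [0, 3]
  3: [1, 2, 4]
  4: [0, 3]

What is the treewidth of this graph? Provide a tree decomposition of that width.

The largest bag has 3 vertices, giving width 2; this decomposition certifies tw(G) ≤ 2. Since 0–2–3–4–0 is a cycle in G, G is not acyclic. Forests are exactly the graphs of treewidth ≤ 1, so tw(G) ≥ 2. The upper and lower bounds meet at 2, so that is the treewidth.

Treewidth 2.
One such decomposition:
Bags: B1 = {0, 2, 3}  B2 = {0, 3, 4}  B3 = {0, 1, 3}
Tree: B1–B2, B2–B3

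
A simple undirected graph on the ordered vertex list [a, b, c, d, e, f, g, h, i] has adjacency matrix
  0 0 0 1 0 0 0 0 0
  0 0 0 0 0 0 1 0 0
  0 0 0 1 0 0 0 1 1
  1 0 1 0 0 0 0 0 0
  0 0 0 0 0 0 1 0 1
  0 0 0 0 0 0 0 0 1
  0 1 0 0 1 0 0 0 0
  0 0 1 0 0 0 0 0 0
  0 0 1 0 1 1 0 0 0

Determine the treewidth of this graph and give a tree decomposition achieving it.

Treewidth 1.
One optimal decomposition is:
Bags: B1 = {c, d}  B2 = {c, i}  B3 = {e, i}  B4 = {c, h}  B5 = {a, d}  B6 = {e, g}  B7 = {b, g}  B8 = {f, i}
Tree: B1–B2, B2–B3, B1–B4, B1–B5, B3–B6, B6–B7, B2–B8

Every bag has size at most 2, so the width is 2 − 1 = 1 and tw(G) ≤ 1. Any graph with an edge has treewidth ≥ 1, and G has the edge c–d. The upper and lower bounds meet at 1, so that is the treewidth.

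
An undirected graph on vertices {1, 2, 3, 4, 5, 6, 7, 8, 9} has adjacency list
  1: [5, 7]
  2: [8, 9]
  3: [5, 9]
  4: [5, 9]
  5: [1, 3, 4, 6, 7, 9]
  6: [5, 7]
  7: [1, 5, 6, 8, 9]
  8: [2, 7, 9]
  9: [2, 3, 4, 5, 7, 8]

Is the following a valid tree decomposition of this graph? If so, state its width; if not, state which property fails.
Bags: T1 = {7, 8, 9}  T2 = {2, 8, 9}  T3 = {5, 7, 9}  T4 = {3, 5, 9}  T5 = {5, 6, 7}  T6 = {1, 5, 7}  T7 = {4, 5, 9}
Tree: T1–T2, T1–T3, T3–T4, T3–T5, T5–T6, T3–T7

Yes; width 2.

Checking the three conditions: (i) the bags cover all of {1, 2, 3, 4, 5, 6, 7, 8, 9}; (ii) for each edge, some bag contains both endpoints; (iii) the bags containing any fixed vertex form a subtree. All hold, so the decomposition is valid with width 3 − 1 = 2.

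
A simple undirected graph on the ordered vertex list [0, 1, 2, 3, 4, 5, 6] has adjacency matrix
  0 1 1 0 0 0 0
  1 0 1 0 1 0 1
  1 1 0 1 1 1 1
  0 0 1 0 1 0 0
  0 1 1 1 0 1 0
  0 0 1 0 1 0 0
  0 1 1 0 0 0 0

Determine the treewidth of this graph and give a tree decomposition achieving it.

Each bag holds 3 vertices, so the decomposition has width 2, which upper-bounds the treewidth. On the other hand G contains the 3-clique {0, 1, 2}. A clique must lie in a single bag of any decomposition, so no decomposition can have width below 2. Therefore the treewidth is 2.

Treewidth 2.
Bags: B1 = {0, 1, 2}  B2 = {1, 2, 6}  B3 = {1, 2, 4}  B4 = {2, 4, 5}  B5 = {2, 3, 4}
Tree: B1–B2, B1–B3, B3–B4, B3–B5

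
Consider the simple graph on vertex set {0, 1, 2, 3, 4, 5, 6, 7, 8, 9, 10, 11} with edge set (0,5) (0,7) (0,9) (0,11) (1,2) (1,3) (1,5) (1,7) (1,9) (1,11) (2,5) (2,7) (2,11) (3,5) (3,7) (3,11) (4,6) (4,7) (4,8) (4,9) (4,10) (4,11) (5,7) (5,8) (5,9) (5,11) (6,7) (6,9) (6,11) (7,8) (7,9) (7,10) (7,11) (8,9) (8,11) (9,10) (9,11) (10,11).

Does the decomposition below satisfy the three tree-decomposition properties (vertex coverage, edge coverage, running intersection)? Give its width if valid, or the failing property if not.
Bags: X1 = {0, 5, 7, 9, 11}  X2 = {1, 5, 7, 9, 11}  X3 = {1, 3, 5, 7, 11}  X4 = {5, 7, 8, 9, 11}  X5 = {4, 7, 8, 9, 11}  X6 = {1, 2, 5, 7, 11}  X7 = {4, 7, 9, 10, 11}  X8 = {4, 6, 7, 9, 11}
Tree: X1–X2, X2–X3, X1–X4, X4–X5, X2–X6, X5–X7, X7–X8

Yes; width 4.

Vertex coverage: the bags together contain {0, 1, 2, 3, 4, 5, 6, 7, 8, 9, 10, 11}, the full vertex set. Edge coverage: each edge of G has both endpoints in at least one bag. Running intersection: for every vertex, the bags containing it form a connected subtree. All three properties hold, so this is a valid tree decomposition of width max|bag| − 1 = 4, and hence tw(G) ≤ 4.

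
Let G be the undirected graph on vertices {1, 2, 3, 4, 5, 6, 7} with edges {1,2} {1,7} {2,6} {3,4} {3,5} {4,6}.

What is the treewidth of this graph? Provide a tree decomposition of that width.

Each bag holds 2 vertices, so the decomposition has width 1, which upper-bounds the treewidth. Any graph with an edge has treewidth ≥ 1, and G has the edge 5–3. Hence tw(G) = 1 exactly.

Treewidth 1.
One such decomposition:
Bags: B1 = {3, 5}  B2 = {3, 4}  B3 = {4, 6}  B4 = {2, 6}  B5 = {1, 2}  B6 = {1, 7}
Tree: B1–B2, B2–B3, B3–B4, B4–B5, B5–B6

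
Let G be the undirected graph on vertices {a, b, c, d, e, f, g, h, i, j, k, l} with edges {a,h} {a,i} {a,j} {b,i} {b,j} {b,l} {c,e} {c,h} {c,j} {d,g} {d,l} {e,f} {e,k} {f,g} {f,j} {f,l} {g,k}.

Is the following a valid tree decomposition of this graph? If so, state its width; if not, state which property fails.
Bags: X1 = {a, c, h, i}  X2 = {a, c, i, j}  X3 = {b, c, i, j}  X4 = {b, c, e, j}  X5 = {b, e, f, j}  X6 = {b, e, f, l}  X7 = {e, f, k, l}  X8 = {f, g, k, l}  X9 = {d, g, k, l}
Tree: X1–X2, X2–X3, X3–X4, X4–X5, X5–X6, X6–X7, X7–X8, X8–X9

Every vertex of G appears in some bag (union = {a, b, c, d, e, f, g, h, i, j, k, l}); every edge is covered by a bag; and for each vertex v the set of bags containing v is connected in the bag tree. The decomposition is therefore valid. The largest bag has 4 vertices, so the width is 3.

Yes; width 3.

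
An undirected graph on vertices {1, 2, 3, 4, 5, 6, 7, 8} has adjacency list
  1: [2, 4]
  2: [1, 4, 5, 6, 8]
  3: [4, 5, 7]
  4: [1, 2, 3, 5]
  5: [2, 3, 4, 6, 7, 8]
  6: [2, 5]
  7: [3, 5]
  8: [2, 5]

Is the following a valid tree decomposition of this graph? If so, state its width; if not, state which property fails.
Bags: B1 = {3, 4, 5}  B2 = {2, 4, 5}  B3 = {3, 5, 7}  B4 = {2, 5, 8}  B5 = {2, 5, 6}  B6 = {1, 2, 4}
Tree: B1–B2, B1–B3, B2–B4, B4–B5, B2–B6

Yes; width 2.

Every vertex of G appears in some bag (union = {1, 2, 3, 4, 5, 6, 7, 8}); every edge is covered by a bag; and for each vertex v the set of bags containing v is connected in the bag tree. The decomposition is therefore valid. The largest bag has 3 vertices, so the width is 2.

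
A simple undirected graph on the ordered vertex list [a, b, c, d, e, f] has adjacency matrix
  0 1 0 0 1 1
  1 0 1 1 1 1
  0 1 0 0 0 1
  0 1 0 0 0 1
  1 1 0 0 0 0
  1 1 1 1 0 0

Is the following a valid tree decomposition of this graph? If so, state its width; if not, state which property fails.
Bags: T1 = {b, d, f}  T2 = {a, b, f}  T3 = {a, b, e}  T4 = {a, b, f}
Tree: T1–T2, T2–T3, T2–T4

No — vertex c appears in no bag.

A tree decomposition must satisfy three properties: every vertex lies in some bag; for every edge, both endpoints lie together in some bag; and for every vertex, the bags containing it form a connected subtree. Here vertex c appears in no bag, so the decomposition is invalid.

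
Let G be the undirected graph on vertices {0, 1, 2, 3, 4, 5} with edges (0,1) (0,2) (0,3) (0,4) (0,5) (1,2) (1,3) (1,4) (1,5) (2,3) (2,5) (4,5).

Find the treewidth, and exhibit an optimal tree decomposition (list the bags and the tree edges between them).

Each bag holds 4 vertices, so the decomposition has width 3, which upper-bounds the treewidth. Conversely, {0, 1, 2, 3} is a clique of size 4, and the vertices of any clique must share a bag in every tree decomposition; so some bag has ≥ 4 vertices and tw(G) ≥ 3. Combining the bounds, tw(G) = 3.

Treewidth 3.
One optimal decomposition is:
Bags: B1 = {0, 1, 2, 5}  B2 = {0, 1, 2, 3}  B3 = {0, 1, 4, 5}
Tree: B1–B2, B1–B3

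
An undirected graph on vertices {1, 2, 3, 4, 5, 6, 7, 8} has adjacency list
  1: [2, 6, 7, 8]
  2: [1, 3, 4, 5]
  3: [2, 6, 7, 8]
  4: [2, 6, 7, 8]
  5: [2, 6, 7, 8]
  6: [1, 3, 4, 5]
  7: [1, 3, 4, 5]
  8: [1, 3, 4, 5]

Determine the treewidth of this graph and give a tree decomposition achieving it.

Treewidth 4.
Bags: B1 = {1, 3, 4, 5, 6}  B2 = {1, 2, 3, 4, 5}  B3 = {1, 3, 4, 5, 7}  B4 = {1, 3, 4, 5, 8}
Tree: B1–B2, B2–B3, B3–B4

Each bag holds 5 vertices, so the decomposition has width 4, which upper-bounds the treewidth. For the lower bound: the 5 vertex sets {4,6}, {2,5}, {3,7}, {1}, {8} are disjoint, each induces a connected subgraph, and every pair is joined by at least one edge of G. Contracting each set to a single vertex therefore yields K_{5} as a minor, and since treewidth is minor-monotone, tw(G) ≥ tw(K_{5}) = 4. Hence tw(G) = 4 exactly.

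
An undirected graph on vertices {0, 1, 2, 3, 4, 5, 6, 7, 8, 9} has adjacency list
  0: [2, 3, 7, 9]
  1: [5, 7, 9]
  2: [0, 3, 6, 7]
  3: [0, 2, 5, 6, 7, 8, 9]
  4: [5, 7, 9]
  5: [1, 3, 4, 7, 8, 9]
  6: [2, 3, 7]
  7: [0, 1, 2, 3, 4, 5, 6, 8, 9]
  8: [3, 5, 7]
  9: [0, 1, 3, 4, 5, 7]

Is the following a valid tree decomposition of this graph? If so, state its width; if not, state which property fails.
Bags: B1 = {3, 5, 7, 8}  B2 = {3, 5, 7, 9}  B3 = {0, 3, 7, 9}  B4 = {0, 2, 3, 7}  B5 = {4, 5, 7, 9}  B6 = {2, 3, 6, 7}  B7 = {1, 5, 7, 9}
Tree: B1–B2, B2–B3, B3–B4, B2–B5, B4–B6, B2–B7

Yes; width 3.

Checking the three conditions: (i) the bags cover all of {0, 1, 2, 3, 4, 5, 6, 7, 8, 9}; (ii) for each edge, some bag contains both endpoints; (iii) the bags containing any fixed vertex form a subtree. All hold, so the decomposition is valid with width 4 − 1 = 3.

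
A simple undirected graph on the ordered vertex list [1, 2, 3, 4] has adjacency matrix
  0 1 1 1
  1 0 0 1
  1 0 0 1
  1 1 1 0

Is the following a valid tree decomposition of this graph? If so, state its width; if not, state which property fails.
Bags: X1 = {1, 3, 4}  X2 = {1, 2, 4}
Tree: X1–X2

Yes; width 2.

Checking the three conditions: (i) the bags cover all of {1, 2, 3, 4}; (ii) for each edge, some bag contains both endpoints; (iii) the bags containing any fixed vertex form a subtree. All hold, so the decomposition is valid with width 3 − 1 = 2.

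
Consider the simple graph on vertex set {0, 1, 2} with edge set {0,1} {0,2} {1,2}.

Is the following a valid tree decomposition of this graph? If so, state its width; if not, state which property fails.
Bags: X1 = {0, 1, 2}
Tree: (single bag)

Checking the three conditions: (i) the bags cover all of {0, 1, 2}; (ii) for each edge, some bag contains both endpoints; (iii) the bags containing any fixed vertex form a subtree. All hold, so the decomposition is valid with width 3 − 1 = 2.

Yes; width 2.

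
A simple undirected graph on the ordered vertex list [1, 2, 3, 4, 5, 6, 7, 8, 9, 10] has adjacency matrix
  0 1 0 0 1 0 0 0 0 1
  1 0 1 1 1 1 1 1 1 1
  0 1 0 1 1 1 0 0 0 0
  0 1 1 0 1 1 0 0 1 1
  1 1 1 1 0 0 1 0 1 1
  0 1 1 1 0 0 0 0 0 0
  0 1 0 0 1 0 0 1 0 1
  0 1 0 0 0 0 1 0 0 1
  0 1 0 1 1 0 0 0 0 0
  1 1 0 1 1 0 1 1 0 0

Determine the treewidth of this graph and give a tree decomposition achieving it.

The largest bag has 4 vertices, giving width 3; this decomposition certifies tw(G) ≤ 3. Conversely, {2, 7, 8, 10} is a clique of size 4, and the vertices of any clique must share a bag in every tree decomposition; so some bag has ≥ 4 vertices and tw(G) ≥ 3. The upper and lower bounds meet at 3, so that is the treewidth.

Treewidth 3.
One such decomposition:
Bags: B1 = {2, 4, 5, 10}  B2 = {1, 2, 5, 10}  B3 = {2, 4, 5, 9}  B4 = {2, 5, 7, 10}  B5 = {2, 3, 4, 5}  B6 = {2, 7, 8, 10}  B7 = {2, 3, 4, 6}
Tree: B1–B2, B1–B3, B2–B4, B3–B5, B4–B6, B5–B7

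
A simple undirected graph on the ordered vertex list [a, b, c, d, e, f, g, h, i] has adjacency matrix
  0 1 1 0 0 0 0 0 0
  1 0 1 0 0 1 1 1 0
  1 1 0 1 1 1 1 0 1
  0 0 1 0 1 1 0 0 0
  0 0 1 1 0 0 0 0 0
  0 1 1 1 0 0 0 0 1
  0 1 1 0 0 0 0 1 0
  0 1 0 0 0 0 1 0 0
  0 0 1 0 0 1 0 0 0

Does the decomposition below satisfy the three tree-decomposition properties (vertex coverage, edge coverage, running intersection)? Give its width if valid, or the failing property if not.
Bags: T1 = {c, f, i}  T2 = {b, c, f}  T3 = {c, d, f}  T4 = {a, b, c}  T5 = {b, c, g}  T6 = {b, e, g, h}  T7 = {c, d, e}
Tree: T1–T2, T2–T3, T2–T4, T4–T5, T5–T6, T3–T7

No — bags containing vertex e are not connected in the tree.

A tree decomposition must satisfy three properties: every vertex lies in some bag; for every edge, both endpoints lie together in some bag; and for every vertex, the bags containing it form a connected subtree. Here bags containing vertex e are not connected in the tree, so the decomposition is invalid.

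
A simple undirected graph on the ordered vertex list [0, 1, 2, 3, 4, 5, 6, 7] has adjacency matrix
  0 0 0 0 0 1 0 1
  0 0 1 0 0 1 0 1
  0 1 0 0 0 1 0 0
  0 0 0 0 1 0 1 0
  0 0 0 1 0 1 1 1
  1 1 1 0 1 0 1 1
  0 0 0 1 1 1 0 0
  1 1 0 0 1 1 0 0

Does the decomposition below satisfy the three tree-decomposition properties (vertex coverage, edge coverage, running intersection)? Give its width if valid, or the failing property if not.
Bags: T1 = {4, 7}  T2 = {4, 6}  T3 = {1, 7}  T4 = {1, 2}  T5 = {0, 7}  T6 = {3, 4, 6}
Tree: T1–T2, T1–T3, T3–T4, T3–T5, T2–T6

No — vertex 5 appears in no bag.

A tree decomposition must satisfy three properties: every vertex lies in some bag; for every edge, both endpoints lie together in some bag; and for every vertex, the bags containing it form a connected subtree. Here vertex 5 appears in no bag, so the decomposition is invalid.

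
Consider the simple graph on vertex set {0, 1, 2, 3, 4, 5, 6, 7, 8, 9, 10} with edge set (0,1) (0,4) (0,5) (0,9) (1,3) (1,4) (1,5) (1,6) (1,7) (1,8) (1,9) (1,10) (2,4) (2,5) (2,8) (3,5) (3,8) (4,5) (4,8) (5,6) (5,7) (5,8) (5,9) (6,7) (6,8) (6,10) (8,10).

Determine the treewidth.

3

A width-3 tree decomposition is:
Bags: B1 = {0, 1, 5, 9}  B2 = {0, 1, 4, 5}  B3 = {1, 4, 5, 8}  B4 = {1, 5, 6, 8}  B5 = {1, 3, 5, 8}  B6 = {1, 6, 8, 10}  B7 = {1, 5, 6, 7}  B8 = {2, 4, 5, 8}
Tree: B1–B2, B2–B3, B3–B4, B3–B5, B4–B6, B4–B7, B3–B8
The largest bag has 4 vertices, giving width 3; this decomposition certifies tw(G) ≤ 3. For the lower bound, the 4 vertices {1, 6, 8, 10} are pairwise adjacent, and any tree decomposition puts a clique entirely inside one bag — forcing width ≥ 3. Combining the bounds, tw(G) = 3.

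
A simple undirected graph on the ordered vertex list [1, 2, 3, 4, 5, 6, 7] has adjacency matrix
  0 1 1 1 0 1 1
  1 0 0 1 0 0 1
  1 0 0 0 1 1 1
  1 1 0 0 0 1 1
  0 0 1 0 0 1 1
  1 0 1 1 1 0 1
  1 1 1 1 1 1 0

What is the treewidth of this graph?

A width-3 tree decomposition is:
Bags: B1 = {1, 4, 6, 7}  B2 = {1, 2, 4, 7}  B3 = {1, 3, 6, 7}  B4 = {3, 5, 6, 7}
Tree: B1–B2, B1–B3, B3–B4
The largest bag has 4 vertices, giving width 3; this decomposition certifies tw(G) ≤ 3. On the other hand G contains the 4-clique {1, 3, 6, 7}. A clique must lie in a single bag of any decomposition, so no decomposition can have width below 3. Hence tw(G) = 3 exactly.

3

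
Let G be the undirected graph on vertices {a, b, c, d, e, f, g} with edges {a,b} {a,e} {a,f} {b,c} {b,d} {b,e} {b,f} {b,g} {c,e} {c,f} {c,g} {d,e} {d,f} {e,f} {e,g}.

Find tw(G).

3

A width-3 tree decomposition is:
Bags: B1 = {b, c, e, f}  B2 = {b, c, e, g}  B3 = {a, b, e, f}  B4 = {b, d, e, f}
Tree: B1–B2, B1–B3, B1–B4
The largest bag has 4 vertices, giving width 3; this decomposition certifies tw(G) ≤ 3. Conversely, {b, c, e, g} is a clique of size 4, and the vertices of any clique must share a bag in every tree decomposition; so some bag has ≥ 4 vertices and tw(G) ≥ 3. Combining the bounds, tw(G) = 3.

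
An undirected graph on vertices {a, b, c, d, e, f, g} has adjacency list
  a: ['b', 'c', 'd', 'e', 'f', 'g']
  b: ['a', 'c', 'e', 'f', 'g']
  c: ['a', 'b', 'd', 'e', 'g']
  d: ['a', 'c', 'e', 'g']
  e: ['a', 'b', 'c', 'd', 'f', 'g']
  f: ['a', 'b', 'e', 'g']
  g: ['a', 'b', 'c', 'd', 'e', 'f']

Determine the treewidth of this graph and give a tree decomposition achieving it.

Treewidth 4.
One such decomposition:
Bags: B1 = {a, c, d, e, g}  B2 = {a, b, c, e, g}  B3 = {a, b, e, f, g}
Tree: B1–B2, B2–B3

The largest bag has 5 vertices, giving width 4; this decomposition certifies tw(G) ≤ 4. On the other hand G contains the 5-clique {a, c, d, e, g}. A clique must lie in a single bag of any decomposition, so no decomposition can have width below 4. Combining the bounds, tw(G) = 4.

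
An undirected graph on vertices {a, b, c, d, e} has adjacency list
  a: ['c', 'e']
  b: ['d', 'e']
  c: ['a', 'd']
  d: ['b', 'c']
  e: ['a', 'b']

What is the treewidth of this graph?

2

A width-2 tree decomposition is:
Bags: B1 = {a, b, e}  B2 = {a, b, d}  B3 = {a, c, d}
Tree: B1–B2, B2–B3
Every bag has size at most 3, so the width is 3 − 1 = 2 and tw(G) ≤ 2. The edges a–e–b–d–c–a form a cycle, so G is not a tree and its treewidth is at least 2. The upper and lower bounds meet at 2, so that is the treewidth.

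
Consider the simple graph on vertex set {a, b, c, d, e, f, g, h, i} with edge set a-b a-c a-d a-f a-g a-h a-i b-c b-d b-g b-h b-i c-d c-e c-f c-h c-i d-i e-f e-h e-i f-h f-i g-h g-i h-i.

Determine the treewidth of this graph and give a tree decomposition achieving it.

The largest bag has 5 vertices, giving width 4; this decomposition certifies tw(G) ≤ 4. On the other hand G contains the 5-clique {a, b, c, d, i}. A clique must lie in a single bag of any decomposition, so no decomposition can have width below 4. Combining the bounds, tw(G) = 4.

Treewidth 4.
Bags: B1 = {c, e, f, h, i}  B2 = {a, c, f, h, i}  B3 = {a, b, c, h, i}  B4 = {a, b, g, h, i}  B5 = {a, b, c, d, i}
Tree: B1–B2, B2–B3, B3–B4, B3–B5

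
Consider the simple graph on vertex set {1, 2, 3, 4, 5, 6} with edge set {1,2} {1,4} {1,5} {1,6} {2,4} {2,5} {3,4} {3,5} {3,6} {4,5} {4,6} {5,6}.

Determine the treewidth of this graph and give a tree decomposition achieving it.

Treewidth 3.
One such decomposition:
Bags: B1 = {3, 4, 5, 6}  B2 = {1, 4, 5, 6}  B3 = {1, 2, 4, 5}
Tree: B1–B2, B2–B3

Every bag has size at most 4, so the width is 4 − 1 = 3 and tw(G) ≤ 3. Conversely, {1, 2, 4, 5} is a clique of size 4, and the vertices of any clique must share a bag in every tree decomposition; so some bag has ≥ 4 vertices and tw(G) ≥ 3. Hence tw(G) = 3 exactly.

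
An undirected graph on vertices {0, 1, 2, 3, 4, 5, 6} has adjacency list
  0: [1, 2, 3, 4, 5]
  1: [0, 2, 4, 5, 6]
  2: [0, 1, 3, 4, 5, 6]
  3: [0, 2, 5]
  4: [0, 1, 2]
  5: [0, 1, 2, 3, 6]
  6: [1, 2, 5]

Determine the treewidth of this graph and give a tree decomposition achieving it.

Each bag holds 4 vertices, so the decomposition has width 3, which upper-bounds the treewidth. On the other hand G contains the 4-clique {0, 1, 2, 4}. A clique must lie in a single bag of any decomposition, so no decomposition can have width below 3. Therefore the treewidth is 3.

Treewidth 3.
Bags: B1 = {0, 1, 2, 5}  B2 = {1, 2, 5, 6}  B3 = {0, 2, 3, 5}  B4 = {0, 1, 2, 4}
Tree: B1–B2, B1–B3, B1–B4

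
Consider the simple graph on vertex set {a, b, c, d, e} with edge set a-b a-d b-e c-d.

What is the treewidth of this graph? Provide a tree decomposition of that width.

Each bag holds 2 vertices, so the decomposition has width 1, which upper-bounds the treewidth. Since G has at least one edge (e.g. c–d), it is not an edgeless graph, so tw(G) ≥ 1. Combining the bounds, tw(G) = 1.

Treewidth 1.
One optimal decomposition is:
Bags: B1 = {c, d}  B2 = {a, d}  B3 = {a, b}  B4 = {b, e}
Tree: B1–B2, B2–B3, B3–B4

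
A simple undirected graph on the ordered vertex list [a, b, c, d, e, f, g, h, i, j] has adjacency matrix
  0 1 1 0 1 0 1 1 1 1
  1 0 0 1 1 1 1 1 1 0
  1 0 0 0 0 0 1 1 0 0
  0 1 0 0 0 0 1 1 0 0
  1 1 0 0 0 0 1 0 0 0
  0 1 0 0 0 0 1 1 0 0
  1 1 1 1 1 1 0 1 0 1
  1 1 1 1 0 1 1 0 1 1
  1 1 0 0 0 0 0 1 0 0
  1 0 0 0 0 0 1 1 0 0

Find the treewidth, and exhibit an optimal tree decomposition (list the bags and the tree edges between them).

The largest bag has 4 vertices, giving width 3; this decomposition certifies tw(G) ≤ 3. On the other hand G contains the 4-clique {a, b, e, g}. A clique must lie in a single bag of any decomposition, so no decomposition can have width below 3. Therefore the treewidth is 3.

Treewidth 3.
Bags: B1 = {a, b, e, g}  B2 = {a, b, g, h}  B3 = {a, g, h, j}  B4 = {a, c, g, h}  B5 = {b, d, g, h}  B6 = {a, b, h, i}  B7 = {b, f, g, h}
Tree: B1–B2, B2–B3, B3–B4, B2–B5, B2–B6, B5–B7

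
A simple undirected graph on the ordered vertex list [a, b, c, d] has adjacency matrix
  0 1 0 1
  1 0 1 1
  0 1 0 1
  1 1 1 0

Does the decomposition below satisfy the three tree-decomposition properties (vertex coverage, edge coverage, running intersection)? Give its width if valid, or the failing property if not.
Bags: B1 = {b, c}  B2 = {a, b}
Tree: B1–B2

No — vertex d appears in no bag.

A tree decomposition must satisfy three properties: every vertex lies in some bag; for every edge, both endpoints lie together in some bag; and for every vertex, the bags containing it form a connected subtree. Here vertex d appears in no bag, so the decomposition is invalid.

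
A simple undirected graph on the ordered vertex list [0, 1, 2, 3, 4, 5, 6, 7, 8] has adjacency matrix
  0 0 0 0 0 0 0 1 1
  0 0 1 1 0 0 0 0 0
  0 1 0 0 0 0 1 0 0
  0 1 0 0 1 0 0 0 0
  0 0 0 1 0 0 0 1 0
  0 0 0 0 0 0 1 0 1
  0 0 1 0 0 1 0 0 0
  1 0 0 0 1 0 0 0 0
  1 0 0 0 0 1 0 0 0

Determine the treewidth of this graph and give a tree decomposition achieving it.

Each bag holds 3 vertices, so the decomposition has width 2, which upper-bounds the treewidth. Since 6–5–8–0–7–4–3–1–2–6 is a cycle in G, G is not acyclic. Forests are exactly the graphs of treewidth ≤ 1, so tw(G) ≥ 2. Hence tw(G) = 2 exactly.

Treewidth 2.
One such decomposition:
Bags: B1 = {5, 6, 8}  B2 = {0, 6, 8}  B3 = {0, 6, 7}  B4 = {4, 6, 7}  B5 = {3, 4, 6}  B6 = {1, 3, 6}  B7 = {1, 2, 6}
Tree: B1–B2, B2–B3, B3–B4, B4–B5, B5–B6, B6–B7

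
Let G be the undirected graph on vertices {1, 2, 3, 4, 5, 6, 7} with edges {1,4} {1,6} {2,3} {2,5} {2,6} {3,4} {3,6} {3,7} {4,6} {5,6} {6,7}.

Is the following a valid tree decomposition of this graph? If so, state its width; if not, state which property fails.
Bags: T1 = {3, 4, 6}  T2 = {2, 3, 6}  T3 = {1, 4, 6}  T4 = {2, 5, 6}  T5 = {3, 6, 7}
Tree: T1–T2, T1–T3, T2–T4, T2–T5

Yes; width 2.

Checking the three conditions: (i) the bags cover all of {1, 2, 3, 4, 5, 6, 7}; (ii) for each edge, some bag contains both endpoints; (iii) the bags containing any fixed vertex form a subtree. All hold, so the decomposition is valid with width 3 − 1 = 2.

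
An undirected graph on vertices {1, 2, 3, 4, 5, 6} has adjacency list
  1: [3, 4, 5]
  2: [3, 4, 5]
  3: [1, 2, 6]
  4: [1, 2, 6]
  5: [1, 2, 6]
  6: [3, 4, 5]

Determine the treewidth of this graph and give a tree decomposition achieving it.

Treewidth 3.
Bags: B1 = {3, 4, 5, 6}  B2 = {2, 3, 4, 5}  B3 = {1, 3, 4, 5}
Tree: B1–B2, B2–B3

Each bag holds 4 vertices, so the decomposition has width 3, which upper-bounds the treewidth. For the lower bound: the 4 vertex sets {3,6}, {2,5}, {4}, {1} are disjoint, each induces a connected subgraph, and every pair is joined by at least one edge of G. Contracting each set to a single vertex therefore yields K_{4} as a minor, and since treewidth is minor-monotone, tw(G) ≥ tw(K_{4}) = 3. Hence tw(G) = 3 exactly.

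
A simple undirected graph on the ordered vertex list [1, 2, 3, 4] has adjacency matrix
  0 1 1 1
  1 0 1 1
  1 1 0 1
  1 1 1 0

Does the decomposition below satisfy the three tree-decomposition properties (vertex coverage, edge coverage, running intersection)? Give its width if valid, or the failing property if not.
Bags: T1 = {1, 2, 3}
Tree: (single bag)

A tree decomposition must satisfy three properties: every vertex lies in some bag; for every edge, both endpoints lie together in some bag; and for every vertex, the bags containing it form a connected subtree. Here vertex 4 appears in no bag, so the decomposition is invalid.

No — vertex 4 appears in no bag.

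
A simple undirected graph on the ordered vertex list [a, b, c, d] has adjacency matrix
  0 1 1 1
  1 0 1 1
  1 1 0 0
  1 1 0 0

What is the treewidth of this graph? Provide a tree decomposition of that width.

The largest bag has 3 vertices, giving width 2; this decomposition certifies tw(G) ≤ 2. For the lower bound, the 3 vertices {a, b, d} are pairwise adjacent, and any tree decomposition puts a clique entirely inside one bag — forcing width ≥ 2. Hence tw(G) = 2 exactly.

Treewidth 2.
One such decomposition:
Bags: B1 = {a, b, d}  B2 = {a, b, c}
Tree: B1–B2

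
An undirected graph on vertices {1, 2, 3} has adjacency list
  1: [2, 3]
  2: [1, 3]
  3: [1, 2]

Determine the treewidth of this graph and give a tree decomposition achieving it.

With just one bag of size 3, the width is 3 − 1 = 2, so tw(G) ≤ 2. For the lower bound, the 3 vertices {1, 2, 3} are pairwise adjacent, and any tree decomposition puts a clique entirely inside one bag — forcing width ≥ 2. Hence tw(G) = 2 exactly.

Treewidth 2.
One optimal decomposition is:
Bags: B1 = {1, 2, 3}
Tree: (single bag)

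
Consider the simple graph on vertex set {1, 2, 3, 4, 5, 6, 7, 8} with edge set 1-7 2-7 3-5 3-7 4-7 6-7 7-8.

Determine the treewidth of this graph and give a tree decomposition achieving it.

Each bag holds 2 vertices, so the decomposition has width 1, which upper-bounds the treewidth. Any graph with an edge has treewidth ≥ 1, and G has the edge 7–3. Combining the bounds, tw(G) = 1.

Treewidth 1.
One such decomposition:
Bags: B1 = {3, 7}  B2 = {2, 7}  B3 = {4, 7}  B4 = {1, 7}  B5 = {6, 7}  B6 = {7, 8}  B7 = {3, 5}
Tree: B1–B2, B1–B3, B2–B4, B3–B5, B4–B6, B1–B7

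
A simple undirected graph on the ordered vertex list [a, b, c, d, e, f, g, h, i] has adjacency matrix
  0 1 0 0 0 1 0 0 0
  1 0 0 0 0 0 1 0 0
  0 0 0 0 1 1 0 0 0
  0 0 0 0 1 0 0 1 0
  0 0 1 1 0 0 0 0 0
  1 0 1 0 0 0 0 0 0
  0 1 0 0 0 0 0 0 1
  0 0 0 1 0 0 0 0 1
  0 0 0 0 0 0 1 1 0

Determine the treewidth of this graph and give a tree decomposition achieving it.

Treewidth 2.
One such decomposition:
Bags: B1 = {d, h, i}  B2 = {d, e, i}  B3 = {c, e, i}  B4 = {c, f, i}  B5 = {a, f, i}  B6 = {a, b, i}  B7 = {b, g, i}
Tree: B1–B2, B2–B3, B3–B4, B4–B5, B5–B6, B6–B7

Every bag has size at most 3, so the width is 3 − 1 = 2 and tw(G) ≤ 2. Since i–h–d–e–c–f–a–b–g–i is a cycle in G, G is not acyclic. Forests are exactly the graphs of treewidth ≤ 1, so tw(G) ≥ 2. Therefore the treewidth is 2.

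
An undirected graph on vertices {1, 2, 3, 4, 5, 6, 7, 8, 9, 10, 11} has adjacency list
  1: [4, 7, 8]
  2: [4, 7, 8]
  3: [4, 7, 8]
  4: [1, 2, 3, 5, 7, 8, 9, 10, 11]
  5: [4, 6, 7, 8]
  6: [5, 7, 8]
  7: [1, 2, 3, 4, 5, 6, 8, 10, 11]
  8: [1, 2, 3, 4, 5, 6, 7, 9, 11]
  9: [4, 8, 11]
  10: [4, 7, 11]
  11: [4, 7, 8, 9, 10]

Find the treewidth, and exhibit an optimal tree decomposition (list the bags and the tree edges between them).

The largest bag has 4 vertices, giving width 3; this decomposition certifies tw(G) ≤ 3. On the other hand G contains the 4-clique {4, 8, 9, 11}. A clique must lie in a single bag of any decomposition, so no decomposition can have width below 3. The upper and lower bounds meet at 3, so that is the treewidth.

Treewidth 3.
Bags: B1 = {2, 4, 7, 8}  B2 = {4, 7, 8, 11}  B3 = {1, 4, 7, 8}  B4 = {3, 4, 7, 8}  B5 = {4, 7, 10, 11}  B6 = {4, 8, 9, 11}  B7 = {4, 5, 7, 8}  B8 = {5, 6, 7, 8}
Tree: B1–B2, B1–B3, B1–B4, B2–B5, B2–B6, B2–B7, B7–B8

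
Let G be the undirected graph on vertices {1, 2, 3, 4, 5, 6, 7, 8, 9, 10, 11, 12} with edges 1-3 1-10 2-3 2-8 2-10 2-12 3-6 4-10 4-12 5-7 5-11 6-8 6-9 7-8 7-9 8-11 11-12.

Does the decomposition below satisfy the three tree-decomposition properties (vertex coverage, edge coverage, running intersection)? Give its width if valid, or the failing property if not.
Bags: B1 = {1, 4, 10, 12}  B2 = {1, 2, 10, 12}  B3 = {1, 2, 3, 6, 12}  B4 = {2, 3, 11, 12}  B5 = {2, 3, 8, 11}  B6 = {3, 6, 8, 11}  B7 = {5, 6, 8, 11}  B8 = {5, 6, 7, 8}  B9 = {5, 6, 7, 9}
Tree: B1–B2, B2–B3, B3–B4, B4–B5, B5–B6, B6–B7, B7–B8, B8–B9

A tree decomposition must satisfy three properties: every vertex lies in some bag; for every edge, both endpoints lie together in some bag; and for every vertex, the bags containing it form a connected subtree. Here bags containing vertex 6 are not connected in the tree, so the decomposition is invalid.

No — bags containing vertex 6 are not connected in the tree.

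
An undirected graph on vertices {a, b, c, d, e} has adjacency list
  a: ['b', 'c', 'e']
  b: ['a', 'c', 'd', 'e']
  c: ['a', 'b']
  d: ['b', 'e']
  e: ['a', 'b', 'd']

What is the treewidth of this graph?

2

A width-2 tree decomposition is:
Bags: B1 = {a, b, e}  B2 = {b, d, e}  B3 = {a, b, c}
Tree: B1–B2, B1–B3
Every bag has size at most 3, so the width is 3 − 1 = 2 and tw(G) ≤ 2. For the lower bound, the 3 vertices {b, d, e} are pairwise adjacent, and any tree decomposition puts a clique entirely inside one bag — forcing width ≥ 2. Therefore the treewidth is 2.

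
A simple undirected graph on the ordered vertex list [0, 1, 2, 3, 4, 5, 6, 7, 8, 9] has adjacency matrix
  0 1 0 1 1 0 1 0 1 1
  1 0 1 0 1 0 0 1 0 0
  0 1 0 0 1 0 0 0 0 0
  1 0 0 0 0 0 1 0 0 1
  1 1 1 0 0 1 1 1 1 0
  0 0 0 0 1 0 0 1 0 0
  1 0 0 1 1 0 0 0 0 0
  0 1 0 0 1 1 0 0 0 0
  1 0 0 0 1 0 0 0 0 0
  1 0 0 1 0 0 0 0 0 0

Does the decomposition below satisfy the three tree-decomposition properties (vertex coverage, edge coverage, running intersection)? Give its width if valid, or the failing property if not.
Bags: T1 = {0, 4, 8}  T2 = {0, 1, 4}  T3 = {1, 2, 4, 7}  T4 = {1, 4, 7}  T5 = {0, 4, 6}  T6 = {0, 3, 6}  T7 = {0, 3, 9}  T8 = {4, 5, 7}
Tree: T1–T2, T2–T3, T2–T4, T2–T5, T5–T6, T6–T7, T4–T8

A tree decomposition must satisfy three properties: every vertex lies in some bag; for every edge, both endpoints lie together in some bag; and for every vertex, the bags containing it form a connected subtree. Here bags containing vertex 7 are not connected in the tree, so the decomposition is invalid.

No — bags containing vertex 7 are not connected in the tree.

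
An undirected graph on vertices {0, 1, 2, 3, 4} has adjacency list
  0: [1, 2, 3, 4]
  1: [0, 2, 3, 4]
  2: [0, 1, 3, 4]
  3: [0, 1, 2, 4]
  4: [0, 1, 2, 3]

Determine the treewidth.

A width-4 tree decomposition is:
Bags: B1 = {0, 1, 2, 3, 4}
Tree: (single bag)
A single bag containing all 5 vertices is trivially a valid decomposition of width 4. Conversely, {0, 1, 2, 3, 4} is a clique of size 5, and the vertices of any clique must share a bag in every tree decomposition; so some bag has ≥ 5 vertices and tw(G) ≥ 4. Hence tw(G) = 4 exactly.

4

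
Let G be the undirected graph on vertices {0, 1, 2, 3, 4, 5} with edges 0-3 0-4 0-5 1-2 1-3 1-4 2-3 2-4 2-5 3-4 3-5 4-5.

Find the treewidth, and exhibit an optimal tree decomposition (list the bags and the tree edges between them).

Treewidth 3.
Bags: B1 = {0, 3, 4, 5}  B2 = {2, 3, 4, 5}  B3 = {1, 2, 3, 4}
Tree: B1–B2, B2–B3

The largest bag has 4 vertices, giving width 3; this decomposition certifies tw(G) ≤ 3. On the other hand G contains the 4-clique {0, 3, 4, 5}. A clique must lie in a single bag of any decomposition, so no decomposition can have width below 3. The upper and lower bounds meet at 3, so that is the treewidth.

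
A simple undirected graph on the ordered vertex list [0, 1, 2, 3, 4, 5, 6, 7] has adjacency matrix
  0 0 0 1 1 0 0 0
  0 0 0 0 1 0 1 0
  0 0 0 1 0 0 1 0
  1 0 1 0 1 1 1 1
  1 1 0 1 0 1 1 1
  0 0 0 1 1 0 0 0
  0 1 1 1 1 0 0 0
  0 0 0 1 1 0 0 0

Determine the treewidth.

A width-2 tree decomposition is:
Bags: B1 = {3, 4, 6}  B2 = {0, 3, 4}  B3 = {3, 4, 7}  B4 = {2, 3, 6}  B5 = {3, 4, 5}  B6 = {1, 4, 6}
Tree: B1–B2, B1–B3, B1–B4, B1–B5, B1–B6
Each bag holds 3 vertices, so the decomposition has width 2, which upper-bounds the treewidth. For the lower bound, the 3 vertices {1, 4, 6} are pairwise adjacent, and any tree decomposition puts a clique entirely inside one bag — forcing width ≥ 2. Hence tw(G) = 2 exactly.

2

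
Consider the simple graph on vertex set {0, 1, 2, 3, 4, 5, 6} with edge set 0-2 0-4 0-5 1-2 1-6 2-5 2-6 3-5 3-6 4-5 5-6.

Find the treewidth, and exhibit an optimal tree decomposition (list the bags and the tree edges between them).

Treewidth 2.
One such decomposition:
Bags: B1 = {3, 5, 6}  B2 = {2, 5, 6}  B3 = {1, 2, 6}  B4 = {0, 2, 5}  B5 = {0, 4, 5}
Tree: B1–B2, B2–B3, B2–B4, B4–B5

Each bag holds 3 vertices, so the decomposition has width 2, which upper-bounds the treewidth. For the lower bound, the 3 vertices {1, 2, 6} are pairwise adjacent, and any tree decomposition puts a clique entirely inside one bag — forcing width ≥ 2. Combining the bounds, tw(G) = 2.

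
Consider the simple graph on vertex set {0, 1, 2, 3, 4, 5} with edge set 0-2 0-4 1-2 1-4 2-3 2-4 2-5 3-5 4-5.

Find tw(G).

2

A width-2 tree decomposition is:
Bags: B1 = {0, 2, 4}  B2 = {1, 2, 4}  B3 = {2, 4, 5}  B4 = {2, 3, 5}
Tree: B1–B2, B1–B3, B3–B4
Each bag holds 3 vertices, so the decomposition has width 2, which upper-bounds the treewidth. Conversely, {2, 3, 5} is a clique of size 3, and the vertices of any clique must share a bag in every tree decomposition; so some bag has ≥ 3 vertices and tw(G) ≥ 2. Therefore the treewidth is 2.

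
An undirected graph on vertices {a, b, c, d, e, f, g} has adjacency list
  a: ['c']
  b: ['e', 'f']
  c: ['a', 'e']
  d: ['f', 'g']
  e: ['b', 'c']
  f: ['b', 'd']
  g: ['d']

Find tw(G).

A width-1 tree decomposition is:
Bags: B1 = {d, g}  B2 = {d, f}  B3 = {b, f}  B4 = {b, e}  B5 = {c, e}  B6 = {a, c}
Tree: B1–B2, B2–B3, B3–B4, B4–B5, B5–B6
Every bag has size at most 2, so the width is 2 − 1 = 1 and tw(G) ≤ 1. G has an edge, so its treewidth is at least 1. The upper and lower bounds meet at 1, so that is the treewidth.

1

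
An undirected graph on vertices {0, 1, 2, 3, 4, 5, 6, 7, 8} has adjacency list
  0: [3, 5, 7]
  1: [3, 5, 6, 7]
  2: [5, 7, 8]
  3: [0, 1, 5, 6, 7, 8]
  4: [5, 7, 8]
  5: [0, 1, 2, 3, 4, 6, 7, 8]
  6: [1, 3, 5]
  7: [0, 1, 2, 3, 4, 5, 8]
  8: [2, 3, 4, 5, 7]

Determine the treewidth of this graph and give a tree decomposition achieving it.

Treewidth 3.
Bags: B1 = {4, 5, 7, 8}  B2 = {3, 5, 7, 8}  B3 = {1, 3, 5, 7}  B4 = {0, 3, 5, 7}  B5 = {2, 5, 7, 8}  B6 = {1, 3, 5, 6}
Tree: B1–B2, B2–B3, B3–B4, B2–B5, B3–B6

The largest bag has 4 vertices, giving width 3; this decomposition certifies tw(G) ≤ 3. Conversely, {1, 3, 5, 6} is a clique of size 4, and the vertices of any clique must share a bag in every tree decomposition; so some bag has ≥ 4 vertices and tw(G) ≥ 3. The upper and lower bounds meet at 3, so that is the treewidth.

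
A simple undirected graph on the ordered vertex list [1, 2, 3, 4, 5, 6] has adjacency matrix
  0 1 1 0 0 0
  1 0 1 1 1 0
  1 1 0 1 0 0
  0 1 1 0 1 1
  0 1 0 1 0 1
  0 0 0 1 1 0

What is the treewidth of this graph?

2

A width-2 tree decomposition is:
Bags: B1 = {1, 2, 3}  B2 = {2, 3, 4}  B3 = {2, 4, 5}  B4 = {4, 5, 6}
Tree: B1–B2, B2–B3, B3–B4
Every bag has size at most 3, so the width is 3 − 1 = 2 and tw(G) ≤ 2. Conversely, {1, 2, 3} is a clique of size 3, and the vertices of any clique must share a bag in every tree decomposition; so some bag has ≥ 3 vertices and tw(G) ≥ 2. The upper and lower bounds meet at 2, so that is the treewidth.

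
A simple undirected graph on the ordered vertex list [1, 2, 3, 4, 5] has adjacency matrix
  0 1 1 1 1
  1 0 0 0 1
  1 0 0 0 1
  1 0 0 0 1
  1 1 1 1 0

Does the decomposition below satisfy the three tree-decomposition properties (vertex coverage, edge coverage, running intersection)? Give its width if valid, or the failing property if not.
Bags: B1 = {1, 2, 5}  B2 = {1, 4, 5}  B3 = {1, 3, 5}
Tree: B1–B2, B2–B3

Every vertex of G appears in some bag (union = {1, 2, 3, 4, 5}); every edge is covered by a bag; and for each vertex v the set of bags containing v is connected in the bag tree. The decomposition is therefore valid. The largest bag has 3 vertices, so the width is 2.

Yes; width 2.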